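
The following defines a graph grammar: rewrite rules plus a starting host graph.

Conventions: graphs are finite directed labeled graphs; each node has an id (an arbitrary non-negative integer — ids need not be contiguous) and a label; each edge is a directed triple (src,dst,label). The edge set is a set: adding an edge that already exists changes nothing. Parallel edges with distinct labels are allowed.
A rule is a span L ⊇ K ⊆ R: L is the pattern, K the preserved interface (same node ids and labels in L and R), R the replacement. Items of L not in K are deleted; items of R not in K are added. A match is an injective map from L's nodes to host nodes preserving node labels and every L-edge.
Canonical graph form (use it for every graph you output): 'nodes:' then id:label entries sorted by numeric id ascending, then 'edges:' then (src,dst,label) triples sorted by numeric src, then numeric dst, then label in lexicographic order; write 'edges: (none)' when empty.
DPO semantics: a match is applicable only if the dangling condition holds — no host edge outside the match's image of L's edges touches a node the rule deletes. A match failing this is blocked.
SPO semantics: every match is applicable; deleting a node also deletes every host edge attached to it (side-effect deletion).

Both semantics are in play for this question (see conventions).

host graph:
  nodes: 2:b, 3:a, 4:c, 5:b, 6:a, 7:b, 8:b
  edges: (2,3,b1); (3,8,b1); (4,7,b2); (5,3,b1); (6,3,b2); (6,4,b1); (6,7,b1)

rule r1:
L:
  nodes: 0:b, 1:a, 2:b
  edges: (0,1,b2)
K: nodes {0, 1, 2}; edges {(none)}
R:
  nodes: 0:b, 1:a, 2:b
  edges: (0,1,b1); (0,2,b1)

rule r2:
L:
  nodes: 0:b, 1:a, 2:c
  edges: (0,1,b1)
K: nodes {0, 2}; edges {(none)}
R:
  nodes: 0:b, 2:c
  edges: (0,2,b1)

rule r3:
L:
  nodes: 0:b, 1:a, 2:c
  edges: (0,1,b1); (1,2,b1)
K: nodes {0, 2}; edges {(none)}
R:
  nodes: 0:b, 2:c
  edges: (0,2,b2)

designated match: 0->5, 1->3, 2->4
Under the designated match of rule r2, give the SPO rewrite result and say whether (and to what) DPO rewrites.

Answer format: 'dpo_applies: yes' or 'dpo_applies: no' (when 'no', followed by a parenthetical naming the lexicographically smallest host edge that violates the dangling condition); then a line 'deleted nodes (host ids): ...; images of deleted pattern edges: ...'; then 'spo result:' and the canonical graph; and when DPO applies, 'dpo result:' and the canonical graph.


dpo_applies: no
(the rule deletes node 3, which keeps host edge (2,3,b1) outside the match image — the dangling condition fails, DPO blocks; SPO proceeds and side-deletes such edges)
deleted nodes (host ids): 3; images of deleted pattern edges: (5,3,b1)
spo result:
nodes: 2:b, 4:c, 5:b, 6:a, 7:b, 8:b
edges: (4,7,b2); (5,4,b1); (6,4,b1); (6,7,b1)


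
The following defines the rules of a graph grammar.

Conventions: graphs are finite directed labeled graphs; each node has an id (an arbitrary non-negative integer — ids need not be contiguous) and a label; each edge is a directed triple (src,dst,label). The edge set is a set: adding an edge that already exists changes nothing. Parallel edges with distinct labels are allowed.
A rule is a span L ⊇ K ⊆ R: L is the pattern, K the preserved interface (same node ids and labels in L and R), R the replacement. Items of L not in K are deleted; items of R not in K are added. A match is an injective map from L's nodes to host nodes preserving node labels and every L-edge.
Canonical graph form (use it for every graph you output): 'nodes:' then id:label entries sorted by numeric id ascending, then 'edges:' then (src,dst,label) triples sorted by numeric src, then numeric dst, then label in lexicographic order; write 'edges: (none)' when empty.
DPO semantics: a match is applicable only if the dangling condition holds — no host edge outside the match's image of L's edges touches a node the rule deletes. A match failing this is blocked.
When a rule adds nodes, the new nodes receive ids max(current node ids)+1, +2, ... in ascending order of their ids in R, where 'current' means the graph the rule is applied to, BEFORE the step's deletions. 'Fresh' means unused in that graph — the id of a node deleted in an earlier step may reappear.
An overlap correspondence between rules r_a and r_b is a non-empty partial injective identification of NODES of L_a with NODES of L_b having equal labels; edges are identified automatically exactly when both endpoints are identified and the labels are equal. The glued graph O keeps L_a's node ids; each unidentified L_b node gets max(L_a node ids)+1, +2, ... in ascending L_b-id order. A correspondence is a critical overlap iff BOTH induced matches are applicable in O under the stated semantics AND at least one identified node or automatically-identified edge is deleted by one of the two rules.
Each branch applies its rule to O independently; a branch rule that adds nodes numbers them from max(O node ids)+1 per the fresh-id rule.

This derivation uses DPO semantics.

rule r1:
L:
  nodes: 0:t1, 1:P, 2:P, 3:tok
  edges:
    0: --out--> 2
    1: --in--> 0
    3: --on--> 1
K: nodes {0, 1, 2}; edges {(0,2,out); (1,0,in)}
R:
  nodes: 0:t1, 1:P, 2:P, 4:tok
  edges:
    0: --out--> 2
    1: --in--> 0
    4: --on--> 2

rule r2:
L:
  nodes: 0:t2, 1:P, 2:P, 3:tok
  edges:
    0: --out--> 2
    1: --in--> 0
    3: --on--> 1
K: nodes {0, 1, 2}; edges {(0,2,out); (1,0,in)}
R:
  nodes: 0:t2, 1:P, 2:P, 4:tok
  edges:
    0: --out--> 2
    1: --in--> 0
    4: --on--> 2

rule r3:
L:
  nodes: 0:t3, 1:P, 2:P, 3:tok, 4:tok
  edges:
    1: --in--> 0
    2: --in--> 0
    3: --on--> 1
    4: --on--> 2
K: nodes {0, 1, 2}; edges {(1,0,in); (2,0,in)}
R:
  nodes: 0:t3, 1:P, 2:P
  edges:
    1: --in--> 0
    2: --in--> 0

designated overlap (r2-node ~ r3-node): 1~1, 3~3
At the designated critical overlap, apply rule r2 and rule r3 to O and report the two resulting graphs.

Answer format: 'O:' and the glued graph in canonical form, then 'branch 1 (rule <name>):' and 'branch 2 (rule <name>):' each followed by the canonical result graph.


O:
nodes: 0:t2, 1:P, 2:P, 3:tok, 4:t3, 5:P, 6:tok
edges: (0,2,out); (1,0,in); (1,4,in); (3,1,on); (5,4,in); (6,5,on)
branch 1 (rule r2):
nodes: 0:t2, 1:P, 2:P, 4:t3, 5:P, 6:tok, 7:tok
edges: (0,2,out); (1,0,in); (1,4,in); (5,4,in); (6,5,on); (7,2,on)
branch 2 (rule r3):
nodes: 0:t2, 1:P, 2:P, 4:t3, 5:P
edges: (0,2,out); (1,0,in); (1,4,in); (5,4,in)


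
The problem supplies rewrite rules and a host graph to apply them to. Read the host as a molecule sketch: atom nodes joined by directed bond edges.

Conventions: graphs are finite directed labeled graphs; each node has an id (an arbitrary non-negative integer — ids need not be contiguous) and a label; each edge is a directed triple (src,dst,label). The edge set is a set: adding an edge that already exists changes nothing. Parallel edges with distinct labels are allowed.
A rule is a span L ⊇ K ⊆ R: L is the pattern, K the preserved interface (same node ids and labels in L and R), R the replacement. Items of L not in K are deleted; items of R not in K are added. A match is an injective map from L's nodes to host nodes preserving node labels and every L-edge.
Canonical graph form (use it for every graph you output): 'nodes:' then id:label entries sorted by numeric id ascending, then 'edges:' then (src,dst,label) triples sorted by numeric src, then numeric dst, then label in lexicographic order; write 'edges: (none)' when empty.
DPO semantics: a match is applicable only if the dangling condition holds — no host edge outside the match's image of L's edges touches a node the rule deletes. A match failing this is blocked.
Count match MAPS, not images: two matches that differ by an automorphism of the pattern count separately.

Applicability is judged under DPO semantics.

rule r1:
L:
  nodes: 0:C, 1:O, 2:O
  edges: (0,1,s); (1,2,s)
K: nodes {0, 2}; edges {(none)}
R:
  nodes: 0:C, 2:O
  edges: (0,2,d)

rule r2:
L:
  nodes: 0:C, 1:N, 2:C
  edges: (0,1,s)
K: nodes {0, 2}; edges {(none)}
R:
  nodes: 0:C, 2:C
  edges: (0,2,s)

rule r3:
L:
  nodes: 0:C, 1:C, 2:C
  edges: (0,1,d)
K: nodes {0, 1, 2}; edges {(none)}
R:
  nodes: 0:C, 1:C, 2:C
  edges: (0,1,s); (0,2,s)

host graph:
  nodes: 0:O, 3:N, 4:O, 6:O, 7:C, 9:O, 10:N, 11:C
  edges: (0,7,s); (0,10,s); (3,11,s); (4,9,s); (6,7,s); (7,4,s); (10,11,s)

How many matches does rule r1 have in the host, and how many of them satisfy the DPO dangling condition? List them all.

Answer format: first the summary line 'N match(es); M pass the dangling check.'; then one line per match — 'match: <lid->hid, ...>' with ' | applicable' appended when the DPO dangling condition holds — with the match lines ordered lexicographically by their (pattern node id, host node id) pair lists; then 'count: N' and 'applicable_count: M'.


1 match(es); 1 pass the dangling check.
match: 0->7, 1->4, 2->9 | applicable
count: 1
applicable_count: 1


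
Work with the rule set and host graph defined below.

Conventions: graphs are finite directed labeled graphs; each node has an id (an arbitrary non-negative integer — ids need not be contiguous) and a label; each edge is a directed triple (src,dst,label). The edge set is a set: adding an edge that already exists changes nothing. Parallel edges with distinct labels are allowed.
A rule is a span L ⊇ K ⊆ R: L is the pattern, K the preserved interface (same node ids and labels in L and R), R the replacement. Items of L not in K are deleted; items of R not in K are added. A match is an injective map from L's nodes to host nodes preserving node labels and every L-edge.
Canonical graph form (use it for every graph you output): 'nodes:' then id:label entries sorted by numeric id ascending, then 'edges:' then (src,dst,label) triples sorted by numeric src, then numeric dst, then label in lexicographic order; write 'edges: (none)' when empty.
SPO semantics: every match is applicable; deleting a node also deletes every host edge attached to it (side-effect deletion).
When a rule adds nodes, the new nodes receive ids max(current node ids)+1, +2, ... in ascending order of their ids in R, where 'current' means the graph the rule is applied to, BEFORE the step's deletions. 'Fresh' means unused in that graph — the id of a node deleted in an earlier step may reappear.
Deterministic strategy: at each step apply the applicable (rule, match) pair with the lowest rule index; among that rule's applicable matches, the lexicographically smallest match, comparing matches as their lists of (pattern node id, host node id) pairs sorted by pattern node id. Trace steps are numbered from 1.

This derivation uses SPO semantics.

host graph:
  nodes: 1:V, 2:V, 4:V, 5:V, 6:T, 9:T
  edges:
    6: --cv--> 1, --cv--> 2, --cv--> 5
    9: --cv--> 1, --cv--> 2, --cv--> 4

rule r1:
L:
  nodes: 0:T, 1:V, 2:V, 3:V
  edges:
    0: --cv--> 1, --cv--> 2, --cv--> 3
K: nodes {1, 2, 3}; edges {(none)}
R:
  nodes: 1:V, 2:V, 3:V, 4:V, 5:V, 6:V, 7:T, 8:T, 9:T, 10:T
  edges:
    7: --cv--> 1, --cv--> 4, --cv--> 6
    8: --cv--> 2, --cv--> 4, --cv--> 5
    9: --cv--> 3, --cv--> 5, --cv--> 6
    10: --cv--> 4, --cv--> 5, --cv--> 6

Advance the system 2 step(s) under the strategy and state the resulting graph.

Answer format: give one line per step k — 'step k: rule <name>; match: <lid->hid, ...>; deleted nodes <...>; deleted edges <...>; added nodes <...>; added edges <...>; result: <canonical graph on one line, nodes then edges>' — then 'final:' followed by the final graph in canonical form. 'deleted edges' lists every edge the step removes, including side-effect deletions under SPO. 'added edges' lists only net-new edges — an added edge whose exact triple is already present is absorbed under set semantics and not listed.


step 1: rule r1; match: 0->6, 1->1, 2->2, 3->5; deleted nodes 6; deleted edges (6,1,cv); (6,2,cv); (6,5,cv); added nodes 10, 11, 12, 13, 14, 15, 16; added edges (13,1,cv); (13,10,cv); (13,12,cv); (14,2,cv); (14,10,cv); (14,11,cv); (15,5,cv); (15,11,cv); (15,12,cv); (16,10,cv); (16,11,cv); (16,12,cv); result: nodes: 1:V, 2:V, 4:V, 5:V, 9:T, 10:V, 11:V, 12:V, 13:T, 14:T, 15:T, 16:T edges: (9,1,cv); (9,2,cv); (9,4,cv); (13,1,cv); (13,10,cv); (13,12,cv); (14,2,cv); (14,10,cv); (14,11,cv); (15,5,cv); (15,11,cv); (15,12,cv); (16,10,cv); (16,11,cv); (16,12,cv)
step 2: rule r1; match: 0->9, 1->1, 2->2, 3->4; deleted nodes 9; deleted edges (9,1,cv); (9,2,cv); (9,4,cv); added nodes 17, 18, 19, 20, 21, 22, 23; added edges (20,1,cv); (20,17,cv); (20,19,cv); (21,2,cv); (21,17,cv); (21,18,cv); (22,4,cv); (22,18,cv); (22,19,cv); (23,17,cv); (23,18,cv); (23,19,cv); result: nodes: 1:V, 2:V, 4:V, 5:V, 10:V, 11:V, 12:V, 13:T, 14:T, 15:T, 16:T, 17:V, 18:V, 19:V, 20:T, 21:T, 22:T, 23:T edges: (13,1,cv); (13,10,cv); (13,12,cv); (14,2,cv); (14,10,cv); (14,11,cv); (15,5,cv); (15,11,cv); (15,12,cv); (16,10,cv); (16,11,cv); (16,12,cv); (20,1,cv); (20,17,cv); (20,19,cv); (21,2,cv); (21,17,cv); (21,18,cv); (22,4,cv); (22,18,cv); (22,19,cv); (23,17,cv); (23,18,cv); (23,19,cv)
final:
nodes: 1:V, 2:V, 4:V, 5:V, 10:V, 11:V, 12:V, 13:T, 14:T, 15:T, 16:T, 17:V, 18:V, 19:V, 20:T, 21:T, 22:T, 23:T
edges: (13,1,cv); (13,10,cv); (13,12,cv); (14,2,cv); (14,10,cv); (14,11,cv); (15,5,cv); (15,11,cv); (15,12,cv); (16,10,cv); (16,11,cv); (16,12,cv); (20,1,cv); (20,17,cv); (20,19,cv); (21,2,cv); (21,17,cv); (21,18,cv); (22,4,cv); (22,18,cv); (22,19,cv); (23,17,cv); (23,18,cv); (23,19,cv)


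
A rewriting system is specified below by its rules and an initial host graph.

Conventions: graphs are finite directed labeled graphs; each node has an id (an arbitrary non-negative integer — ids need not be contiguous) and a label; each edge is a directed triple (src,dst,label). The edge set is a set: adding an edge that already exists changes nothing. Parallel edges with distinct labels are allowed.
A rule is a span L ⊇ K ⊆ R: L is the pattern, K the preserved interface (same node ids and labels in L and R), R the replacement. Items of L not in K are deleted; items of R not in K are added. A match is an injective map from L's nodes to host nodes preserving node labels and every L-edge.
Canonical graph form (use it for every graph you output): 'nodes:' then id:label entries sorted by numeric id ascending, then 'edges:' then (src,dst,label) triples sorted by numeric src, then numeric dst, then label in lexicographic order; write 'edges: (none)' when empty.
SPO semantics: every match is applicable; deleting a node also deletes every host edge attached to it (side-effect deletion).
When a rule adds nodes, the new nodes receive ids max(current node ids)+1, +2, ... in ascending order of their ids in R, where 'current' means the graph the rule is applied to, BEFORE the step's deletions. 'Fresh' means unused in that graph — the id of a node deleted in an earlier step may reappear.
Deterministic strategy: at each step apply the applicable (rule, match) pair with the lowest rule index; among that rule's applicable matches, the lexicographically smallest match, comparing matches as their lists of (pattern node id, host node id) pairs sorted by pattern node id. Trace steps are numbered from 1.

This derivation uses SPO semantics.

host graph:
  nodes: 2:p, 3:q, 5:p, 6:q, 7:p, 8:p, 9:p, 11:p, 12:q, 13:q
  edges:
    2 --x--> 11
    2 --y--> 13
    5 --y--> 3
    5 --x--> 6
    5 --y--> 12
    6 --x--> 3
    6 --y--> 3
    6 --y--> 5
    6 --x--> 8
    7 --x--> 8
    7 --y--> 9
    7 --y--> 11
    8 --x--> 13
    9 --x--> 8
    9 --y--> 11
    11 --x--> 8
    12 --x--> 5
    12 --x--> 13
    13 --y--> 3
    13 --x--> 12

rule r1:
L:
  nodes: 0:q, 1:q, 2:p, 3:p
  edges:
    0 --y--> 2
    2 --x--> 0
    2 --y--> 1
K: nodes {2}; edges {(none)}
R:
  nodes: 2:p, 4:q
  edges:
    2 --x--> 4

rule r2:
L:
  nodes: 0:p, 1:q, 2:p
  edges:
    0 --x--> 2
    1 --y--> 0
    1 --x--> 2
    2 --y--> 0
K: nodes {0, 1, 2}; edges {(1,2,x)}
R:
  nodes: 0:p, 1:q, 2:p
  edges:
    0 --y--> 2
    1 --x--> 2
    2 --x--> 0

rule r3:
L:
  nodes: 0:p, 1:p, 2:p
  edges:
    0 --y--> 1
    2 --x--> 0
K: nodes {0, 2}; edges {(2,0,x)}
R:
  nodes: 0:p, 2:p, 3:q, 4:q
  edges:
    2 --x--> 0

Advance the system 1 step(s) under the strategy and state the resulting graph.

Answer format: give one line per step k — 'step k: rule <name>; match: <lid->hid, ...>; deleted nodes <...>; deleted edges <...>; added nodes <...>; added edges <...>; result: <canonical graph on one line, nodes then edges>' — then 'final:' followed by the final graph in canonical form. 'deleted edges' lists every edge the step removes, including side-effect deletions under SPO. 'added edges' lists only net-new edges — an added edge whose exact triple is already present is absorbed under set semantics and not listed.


step 1: rule r1; match: 0->6, 1->3, 2->5, 3->2; deleted nodes 2, 3, 6; deleted edges (2,11,x); (2,13,y); (5,3,y); (5,6,x); (6,3,x); (6,3,y); (6,5,y); (6,8,x); (13,3,y); added nodes 14; added edges (5,14,x); result: nodes: 5:p, 7:p, 8:p, 9:p, 11:p, 12:q, 13:q, 14:q edges: (5,12,y); (5,14,x); (7,8,x); (7,9,y); (7,11,y); (8,13,x); (9,8,x); (9,11,y); (11,8,x); (12,5,x); (12,13,x); (13,12,x)
final:
nodes: 5:p, 7:p, 8:p, 9:p, 11:p, 12:q, 13:q, 14:q
edges: (5,12,y); (5,14,x); (7,8,x); (7,9,y); (7,11,y); (8,13,x); (9,8,x); (9,11,y); (11,8,x); (12,5,x); (12,13,x); (13,12,x)


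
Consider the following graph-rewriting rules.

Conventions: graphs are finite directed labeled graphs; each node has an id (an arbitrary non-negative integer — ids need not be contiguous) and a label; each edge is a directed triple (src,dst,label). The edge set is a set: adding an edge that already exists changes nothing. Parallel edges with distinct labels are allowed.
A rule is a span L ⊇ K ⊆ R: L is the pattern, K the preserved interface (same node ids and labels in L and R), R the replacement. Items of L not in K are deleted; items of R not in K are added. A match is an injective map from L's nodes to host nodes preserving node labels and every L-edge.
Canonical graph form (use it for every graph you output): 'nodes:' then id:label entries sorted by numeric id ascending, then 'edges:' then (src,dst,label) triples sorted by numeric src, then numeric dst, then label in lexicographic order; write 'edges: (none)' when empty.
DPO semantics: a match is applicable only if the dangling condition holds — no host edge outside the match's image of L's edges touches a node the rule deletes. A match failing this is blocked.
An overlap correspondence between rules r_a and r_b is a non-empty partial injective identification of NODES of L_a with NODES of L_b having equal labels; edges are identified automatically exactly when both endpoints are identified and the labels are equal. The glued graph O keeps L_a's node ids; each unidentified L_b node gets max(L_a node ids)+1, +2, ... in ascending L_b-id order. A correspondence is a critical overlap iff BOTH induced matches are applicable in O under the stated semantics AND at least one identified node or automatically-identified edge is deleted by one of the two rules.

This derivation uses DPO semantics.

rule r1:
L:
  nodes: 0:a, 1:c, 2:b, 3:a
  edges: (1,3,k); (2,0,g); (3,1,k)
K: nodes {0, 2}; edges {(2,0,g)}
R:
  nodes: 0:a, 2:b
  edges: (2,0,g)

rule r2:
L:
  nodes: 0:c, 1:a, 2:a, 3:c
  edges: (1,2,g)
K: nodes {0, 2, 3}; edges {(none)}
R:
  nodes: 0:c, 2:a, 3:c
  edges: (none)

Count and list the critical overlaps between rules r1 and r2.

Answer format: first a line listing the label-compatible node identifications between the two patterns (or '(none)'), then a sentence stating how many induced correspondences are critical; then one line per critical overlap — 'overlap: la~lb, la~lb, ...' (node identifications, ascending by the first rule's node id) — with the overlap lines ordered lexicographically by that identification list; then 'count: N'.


label-compatible node identifications between L(r1) and L(r2): 0~1, 0~2, 1~0, 1~3, 3~1, 3~2
4 of the induced correspondences are critical overlaps of r1 and r2.
overlap: 0~2, 1~0
overlap: 0~2, 1~3
overlap: 1~0
overlap: 1~3
count: 4


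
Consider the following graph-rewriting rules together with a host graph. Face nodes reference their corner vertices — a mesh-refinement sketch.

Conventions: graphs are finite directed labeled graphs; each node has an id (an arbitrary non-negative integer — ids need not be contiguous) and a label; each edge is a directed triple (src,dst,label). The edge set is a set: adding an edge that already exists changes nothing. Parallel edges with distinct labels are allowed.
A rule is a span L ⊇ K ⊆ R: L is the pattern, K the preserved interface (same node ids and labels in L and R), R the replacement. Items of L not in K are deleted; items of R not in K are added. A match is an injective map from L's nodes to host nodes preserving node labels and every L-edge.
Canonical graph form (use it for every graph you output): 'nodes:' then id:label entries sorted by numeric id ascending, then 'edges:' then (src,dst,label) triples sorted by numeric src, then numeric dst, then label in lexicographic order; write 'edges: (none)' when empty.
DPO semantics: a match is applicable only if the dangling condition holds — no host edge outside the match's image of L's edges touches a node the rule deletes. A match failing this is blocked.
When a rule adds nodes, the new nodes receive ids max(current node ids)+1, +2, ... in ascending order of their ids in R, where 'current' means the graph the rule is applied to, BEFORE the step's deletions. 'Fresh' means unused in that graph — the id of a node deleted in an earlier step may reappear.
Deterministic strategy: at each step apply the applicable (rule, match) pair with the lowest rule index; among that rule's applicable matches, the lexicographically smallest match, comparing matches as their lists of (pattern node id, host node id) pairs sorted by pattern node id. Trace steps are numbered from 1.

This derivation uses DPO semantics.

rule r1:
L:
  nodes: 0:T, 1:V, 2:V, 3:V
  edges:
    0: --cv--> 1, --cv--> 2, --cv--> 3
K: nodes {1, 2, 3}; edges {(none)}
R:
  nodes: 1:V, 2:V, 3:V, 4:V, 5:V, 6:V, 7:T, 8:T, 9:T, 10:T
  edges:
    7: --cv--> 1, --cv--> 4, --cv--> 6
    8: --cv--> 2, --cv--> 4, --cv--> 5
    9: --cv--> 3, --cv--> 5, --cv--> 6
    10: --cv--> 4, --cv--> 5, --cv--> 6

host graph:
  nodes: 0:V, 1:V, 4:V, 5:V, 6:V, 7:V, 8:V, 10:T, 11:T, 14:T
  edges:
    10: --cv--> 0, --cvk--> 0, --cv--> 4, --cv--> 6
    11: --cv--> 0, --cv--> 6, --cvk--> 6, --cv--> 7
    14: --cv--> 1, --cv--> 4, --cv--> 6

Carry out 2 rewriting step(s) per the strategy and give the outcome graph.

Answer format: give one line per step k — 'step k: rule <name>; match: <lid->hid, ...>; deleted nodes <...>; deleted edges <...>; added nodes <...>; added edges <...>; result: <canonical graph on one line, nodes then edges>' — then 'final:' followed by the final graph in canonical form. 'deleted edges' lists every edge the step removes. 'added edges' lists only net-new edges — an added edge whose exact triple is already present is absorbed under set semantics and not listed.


step 1: rule r1; match: 0->14, 1->1, 2->4, 3->6; deleted nodes 14; deleted edges (14,1,cv); (14,4,cv); (14,6,cv); added nodes 15, 16, 17, 18, 19, 20, 21; added edges (18,1,cv); (18,15,cv); (18,17,cv); (19,4,cv); (19,15,cv); (19,16,cv); (20,6,cv); (20,16,cv); (20,17,cv); (21,15,cv); (21,16,cv); (21,17,cv); result: nodes: 0:V, 1:V, 4:V, 5:V, 6:V, 7:V, 8:V, 10:T, 11:T, 15:V, 16:V, 17:V, 18:T, 19:T, 20:T, 21:T edges: (10,0,cv); (10,0,cvk); (10,4,cv); (10,6,cv); (11,0,cv); (11,6,cv); (11,6,cvk); (11,7,cv); (18,1,cv); (18,15,cv); (18,17,cv); (19,4,cv); (19,15,cv); (19,16,cv); (20,6,cv); (20,16,cv); (20,17,cv); (21,15,cv); (21,16,cv); (21,17,cv)
step 2: rule r1; match: 0->18, 1->1, 2->15, 3->17; deleted nodes 18; deleted edges (18,1,cv); (18,15,cv); (18,17,cv); added nodes 22, 23, 24, 25, 26, 27, 28; added edges (25,1,cv); (25,22,cv); (25,24,cv); (26,15,cv); (26,22,cv); (26,23,cv); (27,17,cv); (27,23,cv); (27,24,cv); (28,22,cv); (28,23,cv); (28,24,cv); result: nodes: 0:V, 1:V, 4:V, 5:V, 6:V, 7:V, 8:V, 10:T, 11:T, 15:V, 16:V, 17:V, 19:T, 20:T, 21:T, 22:V, 23:V, 24:V, 25:T, 26:T, 27:T, 28:T edges: (10,0,cv); (10,0,cvk); (10,4,cv); (10,6,cv); (11,0,cv); (11,6,cv); (11,6,cvk); (11,7,cv); (19,4,cv); (19,15,cv); (19,16,cv); (20,6,cv); (20,16,cv); (20,17,cv); (21,15,cv); (21,16,cv); (21,17,cv); (25,1,cv); (25,22,cv); (25,24,cv); (26,15,cv); (26,22,cv); (26,23,cv); (27,17,cv); (27,23,cv); (27,24,cv); (28,22,cv); (28,23,cv); (28,24,cv)
final:
nodes: 0:V, 1:V, 4:V, 5:V, 6:V, 7:V, 8:V, 10:T, 11:T, 15:V, 16:V, 17:V, 19:T, 20:T, 21:T, 22:V, 23:V, 24:V, 25:T, 26:T, 27:T, 28:T
edges: (10,0,cv); (10,0,cvk); (10,4,cv); (10,6,cv); (11,0,cv); (11,6,cv); (11,6,cvk); (11,7,cv); (19,4,cv); (19,15,cv); (19,16,cv); (20,6,cv); (20,16,cv); (20,17,cv); (21,15,cv); (21,16,cv); (21,17,cv); (25,1,cv); (25,22,cv); (25,24,cv); (26,15,cv); (26,22,cv); (26,23,cv); (27,17,cv); (27,23,cv); (27,24,cv); (28,22,cv); (28,23,cv); (28,24,cv)


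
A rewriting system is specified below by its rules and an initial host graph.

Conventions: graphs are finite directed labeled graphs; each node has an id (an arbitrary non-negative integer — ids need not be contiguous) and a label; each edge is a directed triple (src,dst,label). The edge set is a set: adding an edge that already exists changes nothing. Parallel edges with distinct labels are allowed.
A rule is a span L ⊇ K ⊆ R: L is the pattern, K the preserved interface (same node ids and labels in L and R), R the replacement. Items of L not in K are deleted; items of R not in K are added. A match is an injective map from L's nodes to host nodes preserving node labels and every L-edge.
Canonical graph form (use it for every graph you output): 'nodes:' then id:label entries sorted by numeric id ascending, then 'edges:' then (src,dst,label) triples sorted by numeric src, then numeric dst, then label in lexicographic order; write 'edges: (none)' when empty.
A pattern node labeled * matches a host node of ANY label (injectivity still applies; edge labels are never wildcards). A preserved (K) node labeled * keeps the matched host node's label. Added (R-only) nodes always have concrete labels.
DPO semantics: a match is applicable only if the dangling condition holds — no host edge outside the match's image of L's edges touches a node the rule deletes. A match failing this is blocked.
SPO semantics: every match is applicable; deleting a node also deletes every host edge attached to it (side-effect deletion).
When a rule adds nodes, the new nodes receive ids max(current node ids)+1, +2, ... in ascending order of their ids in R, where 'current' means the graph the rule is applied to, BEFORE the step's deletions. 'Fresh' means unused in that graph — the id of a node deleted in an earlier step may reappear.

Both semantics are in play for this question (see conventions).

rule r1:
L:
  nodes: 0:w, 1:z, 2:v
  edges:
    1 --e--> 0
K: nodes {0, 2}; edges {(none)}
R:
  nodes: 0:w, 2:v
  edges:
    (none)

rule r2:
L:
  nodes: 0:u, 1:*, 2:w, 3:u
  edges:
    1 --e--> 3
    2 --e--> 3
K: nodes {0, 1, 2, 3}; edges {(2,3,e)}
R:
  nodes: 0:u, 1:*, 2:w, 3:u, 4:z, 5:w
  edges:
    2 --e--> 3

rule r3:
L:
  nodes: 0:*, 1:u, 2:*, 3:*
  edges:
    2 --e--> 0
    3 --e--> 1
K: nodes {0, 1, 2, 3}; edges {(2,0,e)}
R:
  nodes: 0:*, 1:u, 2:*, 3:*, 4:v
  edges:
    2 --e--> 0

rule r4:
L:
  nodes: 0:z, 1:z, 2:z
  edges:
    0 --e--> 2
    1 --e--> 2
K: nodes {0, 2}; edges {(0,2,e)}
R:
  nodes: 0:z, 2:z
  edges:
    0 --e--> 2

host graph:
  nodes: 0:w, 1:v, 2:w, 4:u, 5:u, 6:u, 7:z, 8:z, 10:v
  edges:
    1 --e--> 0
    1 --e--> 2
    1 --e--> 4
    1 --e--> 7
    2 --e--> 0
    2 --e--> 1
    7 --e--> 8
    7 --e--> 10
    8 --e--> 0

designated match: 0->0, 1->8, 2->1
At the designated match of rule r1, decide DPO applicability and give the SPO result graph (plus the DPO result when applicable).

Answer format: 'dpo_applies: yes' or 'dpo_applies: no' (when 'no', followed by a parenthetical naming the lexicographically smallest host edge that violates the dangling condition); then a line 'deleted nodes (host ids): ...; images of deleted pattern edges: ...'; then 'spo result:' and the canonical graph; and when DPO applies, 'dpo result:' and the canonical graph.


dpo_applies: no
(the rule deletes node 8, which keeps host edge (7,8,e) outside the match image — the dangling condition fails, DPO blocks; SPO proceeds and side-deletes such edges)
deleted nodes (host ids): 8; images of deleted pattern edges: (8,0,e)
spo result:
nodes: 0:w, 1:v, 2:w, 4:u, 5:u, 6:u, 7:z, 10:v
edges: (1,0,e); (1,2,e); (1,4,e); (1,7,e); (2,0,e); (2,1,e); (7,10,e)


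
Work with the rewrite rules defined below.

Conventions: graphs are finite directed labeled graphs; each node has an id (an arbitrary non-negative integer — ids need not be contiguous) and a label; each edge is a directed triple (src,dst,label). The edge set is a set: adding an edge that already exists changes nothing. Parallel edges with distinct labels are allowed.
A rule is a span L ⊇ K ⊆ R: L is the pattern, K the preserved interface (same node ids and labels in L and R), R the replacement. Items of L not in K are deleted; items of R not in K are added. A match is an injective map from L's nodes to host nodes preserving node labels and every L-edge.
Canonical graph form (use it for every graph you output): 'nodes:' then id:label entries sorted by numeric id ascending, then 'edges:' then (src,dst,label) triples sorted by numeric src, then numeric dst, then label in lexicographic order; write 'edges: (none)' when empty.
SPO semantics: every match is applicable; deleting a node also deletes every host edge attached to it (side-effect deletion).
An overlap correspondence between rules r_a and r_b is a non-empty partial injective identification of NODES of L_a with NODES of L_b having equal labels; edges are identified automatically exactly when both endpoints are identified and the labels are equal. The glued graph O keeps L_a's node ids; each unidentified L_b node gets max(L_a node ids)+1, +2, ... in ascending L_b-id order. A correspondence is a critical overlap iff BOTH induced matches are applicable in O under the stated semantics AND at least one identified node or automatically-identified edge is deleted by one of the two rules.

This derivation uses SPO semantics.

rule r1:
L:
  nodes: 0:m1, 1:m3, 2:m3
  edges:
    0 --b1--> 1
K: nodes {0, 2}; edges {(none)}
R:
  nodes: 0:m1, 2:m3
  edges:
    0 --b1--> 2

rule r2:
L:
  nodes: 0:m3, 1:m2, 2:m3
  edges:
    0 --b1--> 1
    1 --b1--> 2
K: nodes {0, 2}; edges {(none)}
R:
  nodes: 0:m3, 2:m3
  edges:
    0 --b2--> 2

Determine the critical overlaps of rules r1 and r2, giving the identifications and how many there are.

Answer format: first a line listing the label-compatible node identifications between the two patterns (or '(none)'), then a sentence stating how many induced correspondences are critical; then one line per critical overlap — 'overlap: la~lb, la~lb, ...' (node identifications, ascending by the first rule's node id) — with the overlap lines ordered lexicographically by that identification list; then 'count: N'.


label-compatible node identifications between L(r1) and L(r2): 1~0, 1~2, 2~0, 2~2
4 of the induced correspondences are critical overlaps of r1 and r2.
overlap: 1~0
overlap: 1~0, 2~2
overlap: 1~2
overlap: 1~2, 2~0
count: 4


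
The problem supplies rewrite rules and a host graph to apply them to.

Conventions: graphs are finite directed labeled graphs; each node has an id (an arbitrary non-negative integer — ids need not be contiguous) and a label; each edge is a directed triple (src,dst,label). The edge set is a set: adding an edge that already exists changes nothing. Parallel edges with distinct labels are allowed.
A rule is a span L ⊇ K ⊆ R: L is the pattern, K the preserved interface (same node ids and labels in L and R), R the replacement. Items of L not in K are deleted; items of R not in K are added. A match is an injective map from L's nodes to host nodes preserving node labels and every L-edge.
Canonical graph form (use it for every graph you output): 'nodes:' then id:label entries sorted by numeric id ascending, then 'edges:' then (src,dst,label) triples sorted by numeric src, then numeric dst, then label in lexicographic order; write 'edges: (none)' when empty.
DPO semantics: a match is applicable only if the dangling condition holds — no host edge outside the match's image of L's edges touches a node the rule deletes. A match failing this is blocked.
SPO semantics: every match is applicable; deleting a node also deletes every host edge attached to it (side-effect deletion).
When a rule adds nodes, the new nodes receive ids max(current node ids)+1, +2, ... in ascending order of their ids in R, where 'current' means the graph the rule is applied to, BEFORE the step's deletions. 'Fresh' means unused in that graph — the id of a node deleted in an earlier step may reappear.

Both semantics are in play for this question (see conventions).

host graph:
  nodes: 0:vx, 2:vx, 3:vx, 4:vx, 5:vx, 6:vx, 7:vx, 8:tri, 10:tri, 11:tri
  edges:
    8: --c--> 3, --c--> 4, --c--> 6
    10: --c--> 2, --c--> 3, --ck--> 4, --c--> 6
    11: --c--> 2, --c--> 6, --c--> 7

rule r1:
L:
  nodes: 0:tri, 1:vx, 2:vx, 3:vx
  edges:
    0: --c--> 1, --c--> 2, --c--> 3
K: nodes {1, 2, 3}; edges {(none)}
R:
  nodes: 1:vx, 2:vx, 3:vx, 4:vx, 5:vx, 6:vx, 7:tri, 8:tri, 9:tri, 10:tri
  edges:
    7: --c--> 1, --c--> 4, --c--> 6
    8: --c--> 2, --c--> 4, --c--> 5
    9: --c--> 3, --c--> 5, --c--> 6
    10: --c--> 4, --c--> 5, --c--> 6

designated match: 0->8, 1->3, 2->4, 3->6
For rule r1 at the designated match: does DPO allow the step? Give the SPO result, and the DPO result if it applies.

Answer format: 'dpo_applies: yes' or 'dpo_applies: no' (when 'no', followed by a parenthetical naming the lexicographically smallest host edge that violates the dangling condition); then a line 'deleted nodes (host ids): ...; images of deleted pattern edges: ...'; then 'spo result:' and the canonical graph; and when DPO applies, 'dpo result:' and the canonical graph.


dpo_applies: yes
deleted nodes (host ids): 8; images of deleted pattern edges: (8,3,c); (8,4,c); (8,6,c)
spo result:
nodes: 0:vx, 2:vx, 3:vx, 4:vx, 5:vx, 6:vx, 7:vx, 10:tri, 11:tri, 12:vx, 13:vx, 14:vx, 15:tri, 16:tri, 17:tri, 18:tri
edges: (10,2,c); (10,3,c); (10,4,ck); (10,6,c); (11,2,c); (11,6,c); (11,7,c); (15,3,c); (15,12,c); (15,14,c); (16,4,c); (16,12,c); (16,13,c); (17,6,c); (17,13,c); (17,14,c); (18,12,c); (18,13,c); (18,14,c)
dpo result:
nodes: 0:vx, 2:vx, 3:vx, 4:vx, 5:vx, 6:vx, 7:vx, 10:tri, 11:tri, 12:vx, 13:vx, 14:vx, 15:tri, 16:tri, 17:tri, 18:tri
edges: (10,2,c); (10,3,c); (10,4,ck); (10,6,c); (11,2,c); (11,6,c); (11,7,c); (15,3,c); (15,12,c); (15,14,c); (16,4,c); (16,12,c); (16,13,c); (17,6,c); (17,13,c); (17,14,c); (18,12,c); (18,13,c); (18,14,c)


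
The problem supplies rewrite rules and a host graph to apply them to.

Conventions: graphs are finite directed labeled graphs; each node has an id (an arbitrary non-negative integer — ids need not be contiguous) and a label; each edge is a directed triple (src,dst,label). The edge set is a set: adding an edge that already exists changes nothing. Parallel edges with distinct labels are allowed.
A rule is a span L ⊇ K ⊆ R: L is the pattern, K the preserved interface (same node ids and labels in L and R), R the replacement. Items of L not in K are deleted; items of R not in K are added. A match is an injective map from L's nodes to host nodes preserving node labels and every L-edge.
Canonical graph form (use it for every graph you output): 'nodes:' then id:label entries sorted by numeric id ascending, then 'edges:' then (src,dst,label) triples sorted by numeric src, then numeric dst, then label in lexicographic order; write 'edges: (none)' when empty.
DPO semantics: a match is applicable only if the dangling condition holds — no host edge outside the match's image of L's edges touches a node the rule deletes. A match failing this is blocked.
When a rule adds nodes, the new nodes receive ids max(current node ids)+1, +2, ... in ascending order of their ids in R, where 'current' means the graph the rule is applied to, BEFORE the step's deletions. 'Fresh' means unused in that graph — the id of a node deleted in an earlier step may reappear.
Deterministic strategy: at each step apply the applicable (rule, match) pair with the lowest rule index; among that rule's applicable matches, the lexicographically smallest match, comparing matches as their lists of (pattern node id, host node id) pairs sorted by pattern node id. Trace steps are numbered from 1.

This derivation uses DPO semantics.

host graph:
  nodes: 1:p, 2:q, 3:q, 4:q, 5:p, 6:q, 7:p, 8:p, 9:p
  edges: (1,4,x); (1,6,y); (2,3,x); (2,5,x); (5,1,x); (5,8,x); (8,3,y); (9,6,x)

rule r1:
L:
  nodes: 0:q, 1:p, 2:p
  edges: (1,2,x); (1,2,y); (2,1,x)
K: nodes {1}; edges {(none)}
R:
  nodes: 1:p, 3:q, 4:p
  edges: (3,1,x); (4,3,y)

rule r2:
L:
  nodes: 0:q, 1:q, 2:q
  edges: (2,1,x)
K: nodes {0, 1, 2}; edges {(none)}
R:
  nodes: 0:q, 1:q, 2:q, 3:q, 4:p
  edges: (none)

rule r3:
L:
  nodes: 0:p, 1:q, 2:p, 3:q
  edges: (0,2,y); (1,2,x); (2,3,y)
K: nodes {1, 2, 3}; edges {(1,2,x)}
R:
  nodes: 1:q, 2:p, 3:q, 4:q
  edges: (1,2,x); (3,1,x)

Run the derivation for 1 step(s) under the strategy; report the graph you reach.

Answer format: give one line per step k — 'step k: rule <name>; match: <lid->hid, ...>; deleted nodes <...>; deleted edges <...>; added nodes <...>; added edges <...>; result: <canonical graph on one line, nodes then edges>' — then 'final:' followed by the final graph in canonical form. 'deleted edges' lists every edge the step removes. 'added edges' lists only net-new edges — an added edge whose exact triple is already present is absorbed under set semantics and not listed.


step 1: rule r2; match: 0->4, 1->3, 2->2; deleted nodes (none); deleted edges (2,3,x); added nodes 10, 11; added edges (none); result: nodes: 1:p, 2:q, 3:q, 4:q, 5:p, 6:q, 7:p, 8:p, 9:p, 10:q, 11:p edges: (1,4,x); (1,6,y); (2,5,x); (5,1,x); (5,8,x); (8,3,y); (9,6,x)
final:
nodes: 1:p, 2:q, 3:q, 4:q, 5:p, 6:q, 7:p, 8:p, 9:p, 10:q, 11:p
edges: (1,4,x); (1,6,y); (2,5,x); (5,1,x); (5,8,x); (8,3,y); (9,6,x)


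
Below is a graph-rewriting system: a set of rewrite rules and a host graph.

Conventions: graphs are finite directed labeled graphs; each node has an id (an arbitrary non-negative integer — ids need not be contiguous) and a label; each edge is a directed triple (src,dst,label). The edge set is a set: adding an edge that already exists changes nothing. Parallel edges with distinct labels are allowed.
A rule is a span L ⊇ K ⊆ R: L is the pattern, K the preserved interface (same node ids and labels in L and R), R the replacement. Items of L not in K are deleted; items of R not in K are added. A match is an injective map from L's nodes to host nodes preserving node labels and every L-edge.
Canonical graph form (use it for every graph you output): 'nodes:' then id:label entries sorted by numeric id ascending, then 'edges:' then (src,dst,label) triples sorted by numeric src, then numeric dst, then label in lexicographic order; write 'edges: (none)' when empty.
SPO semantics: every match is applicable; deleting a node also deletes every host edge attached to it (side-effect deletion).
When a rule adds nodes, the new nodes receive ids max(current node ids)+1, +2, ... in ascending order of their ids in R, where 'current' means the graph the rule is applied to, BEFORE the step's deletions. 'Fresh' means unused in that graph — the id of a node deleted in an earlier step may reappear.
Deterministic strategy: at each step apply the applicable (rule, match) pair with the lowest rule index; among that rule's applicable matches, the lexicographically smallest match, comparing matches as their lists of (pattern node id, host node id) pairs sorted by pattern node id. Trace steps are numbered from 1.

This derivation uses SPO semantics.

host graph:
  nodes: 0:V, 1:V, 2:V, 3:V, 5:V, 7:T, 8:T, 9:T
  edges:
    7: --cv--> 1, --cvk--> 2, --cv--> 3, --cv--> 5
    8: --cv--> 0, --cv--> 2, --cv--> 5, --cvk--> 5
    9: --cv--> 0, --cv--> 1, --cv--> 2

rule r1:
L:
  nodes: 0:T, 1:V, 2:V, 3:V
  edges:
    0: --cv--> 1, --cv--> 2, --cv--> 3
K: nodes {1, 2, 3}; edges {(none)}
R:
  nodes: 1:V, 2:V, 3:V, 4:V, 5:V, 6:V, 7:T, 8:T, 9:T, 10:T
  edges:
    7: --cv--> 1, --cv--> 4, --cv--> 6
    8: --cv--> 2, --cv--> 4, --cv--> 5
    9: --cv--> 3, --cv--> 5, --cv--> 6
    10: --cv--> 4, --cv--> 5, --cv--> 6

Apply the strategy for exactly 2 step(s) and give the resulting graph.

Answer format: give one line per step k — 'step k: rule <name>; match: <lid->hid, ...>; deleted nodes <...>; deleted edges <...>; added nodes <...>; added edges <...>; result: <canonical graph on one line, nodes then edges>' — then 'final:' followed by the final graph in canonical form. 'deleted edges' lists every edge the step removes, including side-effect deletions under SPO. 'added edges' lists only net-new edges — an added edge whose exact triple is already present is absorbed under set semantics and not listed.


step 1: rule r1; match: 0->7, 1->1, 2->3, 3->5; deleted nodes 7; deleted edges (7,1,cv); (7,2,cvk); (7,3,cv); (7,5,cv); added nodes 10, 11, 12, 13, 14, 15, 16; added edges (13,1,cv); (13,10,cv); (13,12,cv); (14,3,cv); (14,10,cv); (14,11,cv); (15,5,cv); (15,11,cv); (15,12,cv); (16,10,cv); (16,11,cv); (16,12,cv); result: nodes: 0:V, 1:V, 2:V, 3:V, 5:V, 8:T, 9:T, 10:V, 11:V, 12:V, 13:T, 14:T, 15:T, 16:T edges: (8,0,cv); (8,2,cv); (8,5,cv); (8,5,cvk); (9,0,cv); (9,1,cv); (9,2,cv); (13,1,cv); (13,10,cv); (13,12,cv); (14,3,cv); (14,10,cv); (14,11,cv); (15,5,cv); (15,11,cv); (15,12,cv); (16,10,cv); (16,11,cv); (16,12,cv)
step 2: rule r1; match: 0->8, 1->0, 2->2, 3->5; deleted nodes 8; deleted edges (8,0,cv); (8,2,cv); (8,5,cv); (8,5,cvk); added nodes 17, 18, 19, 20, 21, 22, 23; added edges (20,0,cv); (20,17,cv); (20,19,cv); (21,2,cv); (21,17,cv); (21,18,cv); (22,5,cv); (22,18,cv); (22,19,cv); (23,17,cv); (23,18,cv); (23,19,cv); result: nodes: 0:V, 1:V, 2:V, 3:V, 5:V, 9:T, 10:V, 11:V, 12:V, 13:T, 14:T, 15:T, 16:T, 17:V, 18:V, 19:V, 20:T, 21:T, 22:T, 23:T edges: (9,0,cv); (9,1,cv); (9,2,cv); (13,1,cv); (13,10,cv); (13,12,cv); (14,3,cv); (14,10,cv); (14,11,cv); (15,5,cv); (15,11,cv); (15,12,cv); (16,10,cv); (16,11,cv); (16,12,cv); (20,0,cv); (20,17,cv); (20,19,cv); (21,2,cv); (21,17,cv); (21,18,cv); (22,5,cv); (22,18,cv); (22,19,cv); (23,17,cv); (23,18,cv); (23,19,cv)
final:
nodes: 0:V, 1:V, 2:V, 3:V, 5:V, 9:T, 10:V, 11:V, 12:V, 13:T, 14:T, 15:T, 16:T, 17:V, 18:V, 19:V, 20:T, 21:T, 22:T, 23:T
edges: (9,0,cv); (9,1,cv); (9,2,cv); (13,1,cv); (13,10,cv); (13,12,cv); (14,3,cv); (14,10,cv); (14,11,cv); (15,5,cv); (15,11,cv); (15,12,cv); (16,10,cv); (16,11,cv); (16,12,cv); (20,0,cv); (20,17,cv); (20,19,cv); (21,2,cv); (21,17,cv); (21,18,cv); (22,5,cv); (22,18,cv); (22,19,cv); (23,17,cv); (23,18,cv); (23,19,cv)
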